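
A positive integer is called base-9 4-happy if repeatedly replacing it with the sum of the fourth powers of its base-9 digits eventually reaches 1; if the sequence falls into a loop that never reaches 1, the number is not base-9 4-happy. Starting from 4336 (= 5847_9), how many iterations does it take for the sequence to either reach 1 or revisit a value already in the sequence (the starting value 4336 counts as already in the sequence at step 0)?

4336 = (5,8,4,7)_9 → 7378
7378 = (1,1,1,0,7)_9 → 2404
2404 = (3,2,6,1)_9 → 1394
1394 = (1,8,1,8)_9 → 8194
8194 = (1,2,2,1,4)_9 → 290
290 = (3,5,2)_9 → 722
722 = (8,8,2)_9 → 8208
8208 = (1,2,2,3,0)_9 → 114
114 = (1,3,6)_9 → 1378
1378 = (1,8,0,1)_9 → 4098
4098 = (5,5,5,3)_9 → 1956
1956 = (2,6,1,3)_9 → 1394  — 1394 repeats.
That took 12 steps.

12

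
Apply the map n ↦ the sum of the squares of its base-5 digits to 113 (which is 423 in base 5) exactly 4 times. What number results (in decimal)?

113 = (4,2,3)_5 → 29
29 = (1,0,4)_5 → 17
17 = (3,2)_5 → 13
13 = (2,3)_5 → 13

13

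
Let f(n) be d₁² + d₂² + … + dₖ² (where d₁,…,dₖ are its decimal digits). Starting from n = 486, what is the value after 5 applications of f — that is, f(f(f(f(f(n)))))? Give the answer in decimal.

486 → 4² + 8² + 6² = 116
116 → 1² + 1² + 6² = 38
38 → 3² + 8² = 73
73 → 7² + 3² = 58
58 → 5² + 8² = 89

89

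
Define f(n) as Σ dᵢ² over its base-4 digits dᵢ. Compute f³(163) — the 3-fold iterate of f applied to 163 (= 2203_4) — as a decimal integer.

163 = (2,2,0,3)_4 → 2² + 2² + 0² + 3² = 4 + 4 + 0 + 9 = 17
17 = (1,0,1)_4 → 1² + 0² + 1² = 1 + 0 + 1 = 2
2 = (2)_4 → 2² = 4

4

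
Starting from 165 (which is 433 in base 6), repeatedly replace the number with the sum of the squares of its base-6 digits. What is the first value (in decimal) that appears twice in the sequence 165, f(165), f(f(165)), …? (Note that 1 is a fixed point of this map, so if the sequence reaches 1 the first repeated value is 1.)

165 = (4,3,3)_6 → 4² + 3² + 3² = 34
34 = (5,4)_6 → 5² + 4² = 41
41 = (1,0,5)_6 → 1² + 0² + 5² = 26
26 = (4,2)_6 → 4² + 2² = 20
20 = (3,2)_6 → 3² + 2² = 13
13 = (2,1)_6 → 2² + 1² = 5
5 = (5)_6 → 5² = 25
25 = (4,1)_6 → 4² + 1² = 17
17 = (2,5)_6 → 2² + 5² = 29
29 = (4,5)_6 → 4² + 5² = 41  — 41 already appeared earlier.

41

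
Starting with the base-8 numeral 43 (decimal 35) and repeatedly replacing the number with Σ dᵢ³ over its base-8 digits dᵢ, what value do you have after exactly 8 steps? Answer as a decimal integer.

35 = (4,3)_8 → 4³ + 3³ = 64 + 27 = 91
91 = (1,3,3)_8 → 1³ + 3³ + 3³ = 1 + 27 + 27 = 55
55 = (6,7)_8 → 6³ + 7³ = 216 + 343 = 559
559 = (1,0,5,7)_8 → 1³ + 0³ + 5³ + 7³ = 1 + 0 + 125 + 343 = 469
469 = (7,2,5)_8 → 7³ + 2³ + 5³ = 343 + 8 + 125 = 476
476 = (7,3,4)_8 → 7³ + 3³ + 4³ = 343 + 27 + 64 = 434
434 = (6,6,2)_8 → 6³ + 6³ + 2³ = 216 + 216 + 8 = 440
440 = (6,7,0)_8 → 6³ + 7³ + 0³ = 216 + 343 + 0 = 559

559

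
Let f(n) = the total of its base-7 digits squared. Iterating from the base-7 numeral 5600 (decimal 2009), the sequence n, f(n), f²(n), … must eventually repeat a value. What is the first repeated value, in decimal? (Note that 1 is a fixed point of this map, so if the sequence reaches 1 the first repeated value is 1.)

2009 = (5,6,0,0)_7 → 5² + 6² + 0² + 0² = 25 + 36 + 0 + 0 = 61
61 = (1,1,5)_7 → 1² + 1² + 5² = 1 + 1 + 25 = 27
27 = (3,6)_7 → 3² + 6² = 9 + 36 = 45
45 = (6,3)_7 → 6² + 3² = 36 + 9 = 45  — 45 already appeared earlier.

45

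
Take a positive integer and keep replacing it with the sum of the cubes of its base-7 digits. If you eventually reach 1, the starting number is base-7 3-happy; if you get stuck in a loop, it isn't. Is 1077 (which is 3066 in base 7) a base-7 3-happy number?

1077 = (3,0,6,6)_7 → 459
459 = (1,2,2,4)_7 → 81
81 = (1,4,4)_7 → 129
129 = (2,4,3)_7 → 99
99 = (2,0,1)_7 → 9
9 = (1,2)_7 → 9  — 9 already seen; the sequence cycles without reaching 1.

not base-7 3-happy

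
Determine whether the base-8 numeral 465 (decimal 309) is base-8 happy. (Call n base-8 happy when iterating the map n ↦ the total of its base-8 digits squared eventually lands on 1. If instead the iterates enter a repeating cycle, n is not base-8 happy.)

base-8 happy

309 = (4,6,5)_8 → 4² + 6² + 5² = 77
77 = (1,1,5)_8 → 1² + 1² + 5² = 27
27 = (3,3)_8 → 3² + 3² = 18
18 = (2,2)_8 → 2² + 2² = 8
8 = (1,0)_8 → 1² + 0² = 1  — reached 1.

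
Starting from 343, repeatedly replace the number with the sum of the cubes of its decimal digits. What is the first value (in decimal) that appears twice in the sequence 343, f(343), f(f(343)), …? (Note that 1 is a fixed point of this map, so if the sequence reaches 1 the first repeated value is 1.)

370

343 → 118
118 → 514
514 → 190
190 → 730
730 → 370
370 → 370  — 370 already appeared earlier.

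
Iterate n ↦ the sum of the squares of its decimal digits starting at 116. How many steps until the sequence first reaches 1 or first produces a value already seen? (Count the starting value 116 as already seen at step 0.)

11

116 → 1² + 1² + 6² = 38
38 → 3² + 8² = 73
73 → 7² + 3² = 58
58 → 5² + 8² = 89
89 → 8² + 9² = 145
145 → 1² + 4² + 5² = 42
42 → 4² + 2² = 20
20 → 2² + 0² = 4
4 → 4² = 16
16 → 1² + 6² = 37
37 → 3² + 7² = 58  — 58 repeats.
That took 11 steps.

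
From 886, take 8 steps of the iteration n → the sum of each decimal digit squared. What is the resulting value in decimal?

145

886 → 164
164 → 53
53 → 34
34 → 25
25 → 29
29 → 85
85 → 89
89 → 145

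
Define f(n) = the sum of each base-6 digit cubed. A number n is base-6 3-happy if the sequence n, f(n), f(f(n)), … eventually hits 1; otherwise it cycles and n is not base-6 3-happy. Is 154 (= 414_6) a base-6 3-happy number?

base-6 3-happy

154 = (4,1,4)_6 → 4³ + 1³ + 4³ = 64 + 1 + 64 = 129
129 = (3,3,3)_6 → 3³ + 3³ + 3³ = 27 + 27 + 27 = 81
81 = (2,1,3)_6 → 2³ + 1³ + 3³ = 8 + 1 + 27 = 36
36 = (1,0,0)_6 → 1³ + 0³ + 0³ = 1 + 0 + 0 = 1  — reached 1.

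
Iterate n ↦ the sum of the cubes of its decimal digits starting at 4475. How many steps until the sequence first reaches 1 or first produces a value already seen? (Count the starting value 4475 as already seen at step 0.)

4475 → 4³ + 4³ + 7³ + 5³ = 64 + 64 + 343 + 125 = 596
596 → 5³ + 9³ + 6³ = 125 + 729 + 216 = 1070
1070 → 1³ + 0³ + 7³ + 0³ = 1 + 0 + 343 + 0 = 344
344 → 3³ + 4³ + 4³ = 27 + 64 + 64 = 155
155 → 1³ + 5³ + 5³ = 1 + 125 + 125 = 251
251 → 2³ + 5³ + 1³ = 8 + 125 + 1 = 134
134 → 1³ + 3³ + 4³ = 1 + 27 + 64 = 92
92 → 9³ + 2³ = 729 + 8 = 737
737 → 7³ + 3³ + 7³ = 343 + 27 + 343 = 713
713 → 7³ + 1³ + 3³ = 343 + 1 + 27 = 371
371 → 3³ + 7³ + 1³ = 27 + 343 + 1 = 371  — 371 repeats.
That took 11 steps.

11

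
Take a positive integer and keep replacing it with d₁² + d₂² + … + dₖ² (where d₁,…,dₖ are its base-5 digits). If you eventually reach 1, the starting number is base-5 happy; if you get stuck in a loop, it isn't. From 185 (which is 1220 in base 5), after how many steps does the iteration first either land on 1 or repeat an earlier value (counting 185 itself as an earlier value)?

185 = (1,2,2,0)_5 → 9
9 = (1,4)_5 → 17
17 = (3,2)_5 → 13
13 = (2,3)_5 → 13  — 13 repeats.
That took 4 steps.

4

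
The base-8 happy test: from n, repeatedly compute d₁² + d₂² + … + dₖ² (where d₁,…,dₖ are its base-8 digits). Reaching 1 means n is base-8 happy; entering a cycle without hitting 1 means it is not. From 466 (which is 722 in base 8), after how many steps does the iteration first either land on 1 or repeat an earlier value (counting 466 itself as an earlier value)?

466 = (7,2,2)_8 → 7² + 2² + 2² = 49 + 4 + 4 = 57
57 = (7,1)_8 → 7² + 1² = 49 + 1 = 50
50 = (6,2)_8 → 6² + 2² = 36 + 4 = 40
40 = (5,0)_8 → 5² + 0² = 25 + 0 = 25
25 = (3,1)_8 → 3² + 1² = 9 + 1 = 10
10 = (1,2)_8 → 1² + 2² = 1 + 4 = 5
5 = (5)_8 → 5² = 25  — 25 repeats.
That took 7 steps.

7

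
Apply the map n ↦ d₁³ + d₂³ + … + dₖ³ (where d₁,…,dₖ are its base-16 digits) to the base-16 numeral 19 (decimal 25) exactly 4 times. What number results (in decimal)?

25 = (1,9)_16 → 730
730 = (2,13,10)_16 → 3205
3205 = (12,8,5)_16 → 2365
2365 = (9,3,13)_16 → 2953

2953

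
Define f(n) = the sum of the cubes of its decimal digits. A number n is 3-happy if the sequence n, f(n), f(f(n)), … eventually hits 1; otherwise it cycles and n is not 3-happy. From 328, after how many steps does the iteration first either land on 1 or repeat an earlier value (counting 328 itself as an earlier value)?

6

328 → 3³ + 2³ + 8³ = 27 + 8 + 512 = 547
547 → 5³ + 4³ + 7³ = 125 + 64 + 343 = 532
532 → 5³ + 3³ + 2³ = 125 + 27 + 8 = 160
160 → 1³ + 6³ + 0³ = 1 + 216 + 0 = 217
217 → 2³ + 1³ + 7³ = 8 + 1 + 343 = 352
352 → 3³ + 5³ + 2³ = 27 + 125 + 8 = 160  — 160 repeats.
That took 6 steps.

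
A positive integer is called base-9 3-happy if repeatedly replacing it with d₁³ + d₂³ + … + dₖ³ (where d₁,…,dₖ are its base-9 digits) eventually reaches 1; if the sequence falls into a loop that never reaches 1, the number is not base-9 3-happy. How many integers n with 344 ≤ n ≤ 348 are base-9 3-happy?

1

344: 344 → 80 → 1024 → 496 → 218 → 232 → 694 → 638 → 1198 → 470 → 476 → 980 → 540 → 432 → 152 → 856 → 128 → 134 → 638  (repeats 638)
345: 345 → 99 → 9 → 1  (reaches 1)
346: 346 → 136 → 218 → 232 → 694 → 638 → 1198 → 470 → 476 → 980 → 540 → 432 → 152 → 856 → 128 → 134 → 638  (repeats 638)
347: 347 → 197 → 547 → 775 → 127 → 127  (repeats 127)
348: 348 → 288 → 152 → 856 → 128 → 134 → 638 → 1198 → 470 → 476 → 980 → 540 → 432 → 152  (repeats 152)
base-9 3-happy: 345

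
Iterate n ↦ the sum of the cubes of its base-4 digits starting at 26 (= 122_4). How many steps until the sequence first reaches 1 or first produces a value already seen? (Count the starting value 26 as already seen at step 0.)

4

26 = (1,2,2)_4 → 17
17 = (1,0,1)_4 → 2
2 = (2)_4 → 8
8 = (2,0)_4 → 8  — 8 repeats.
That took 4 steps.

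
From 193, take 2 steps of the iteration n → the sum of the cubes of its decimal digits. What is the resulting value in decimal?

193 → 1³ + 9³ + 3³ = 1 + 729 + 27 = 757
757 → 7³ + 5³ + 7³ = 343 + 125 + 343 = 811

811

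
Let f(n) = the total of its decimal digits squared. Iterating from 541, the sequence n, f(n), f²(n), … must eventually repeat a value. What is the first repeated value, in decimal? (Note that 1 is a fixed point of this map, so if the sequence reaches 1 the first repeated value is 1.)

42

541 → 5² + 4² + 1² = 25 + 16 + 1 = 42
42 → 4² + 2² = 16 + 4 = 20
20 → 2² + 0² = 4 + 0 = 4
4 → 4² = 16
16 → 1² + 6² = 1 + 36 = 37
37 → 3² + 7² = 9 + 49 = 58
58 → 5² + 8² = 25 + 64 = 89
89 → 8² + 9² = 64 + 81 = 145
145 → 1² + 4² + 5² = 1 + 16 + 25 = 42  — 42 already appeared earlier.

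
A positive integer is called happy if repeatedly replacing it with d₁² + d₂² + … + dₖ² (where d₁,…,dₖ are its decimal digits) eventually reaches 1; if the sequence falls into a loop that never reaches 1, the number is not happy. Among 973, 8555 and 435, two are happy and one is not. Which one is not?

435

973: 973 → 139 → 91 → 82 → 68 → 100 → 1  — reaches 1 (happy)
8555: 8555 → 139 → 91 → 82 → 68 → 100 → 1  — reaches 1 (happy)
435: 435 → 50 → 25 → 29 → 85 → 89 → 145 → 42 → 20 → 4 → 16 → 37 → 58 → 89  — repeats 89 (not happy)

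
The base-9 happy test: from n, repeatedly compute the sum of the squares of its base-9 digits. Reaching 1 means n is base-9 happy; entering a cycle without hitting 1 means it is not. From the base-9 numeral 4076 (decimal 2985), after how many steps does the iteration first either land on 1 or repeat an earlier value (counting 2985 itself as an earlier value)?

3

2985 = (4,0,7,6)_9 → 4² + 0² + 7² + 6² = 101
101 = (1,2,2)_9 → 1² + 2² + 2² = 9
9 = (1,0)_9 → 1² + 0² = 1  — reached 1.
That took 3 steps.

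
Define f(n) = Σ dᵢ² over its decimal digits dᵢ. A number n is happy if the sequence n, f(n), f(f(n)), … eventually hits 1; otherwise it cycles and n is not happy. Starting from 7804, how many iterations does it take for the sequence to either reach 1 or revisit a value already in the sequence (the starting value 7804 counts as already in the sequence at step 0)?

7804 → 7² + 8² + 0² + 4² = 129
129 → 1² + 2² + 9² = 86
86 → 8² + 6² = 100
100 → 1² + 0² + 0² = 1  — reached 1.
That took 4 steps.

4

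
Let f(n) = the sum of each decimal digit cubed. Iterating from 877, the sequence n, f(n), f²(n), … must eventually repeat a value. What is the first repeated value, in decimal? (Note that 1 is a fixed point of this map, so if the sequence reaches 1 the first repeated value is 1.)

877 → 1198
1198 → 1243
1243 → 100
100 → 1  — reached the fixed point 1.
1 → 1, so 1 is the first repeated value.

1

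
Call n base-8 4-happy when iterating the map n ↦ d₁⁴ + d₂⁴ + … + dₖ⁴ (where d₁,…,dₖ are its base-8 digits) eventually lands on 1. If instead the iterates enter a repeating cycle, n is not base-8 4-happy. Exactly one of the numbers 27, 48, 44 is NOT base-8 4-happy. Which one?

44

27: 27 → 162 → 288 → 512 → 1  — reaches 1 (base-8 4-happy)
48: 48 → 1296 → 288 → 512 → 1  — reaches 1 (base-8 4-happy)
44: 44 → 881 → 1923 → 1458 → 2624 → 626 → 1314 → 544 → 257 → 257  — repeats 257 (not base-8 4-happy)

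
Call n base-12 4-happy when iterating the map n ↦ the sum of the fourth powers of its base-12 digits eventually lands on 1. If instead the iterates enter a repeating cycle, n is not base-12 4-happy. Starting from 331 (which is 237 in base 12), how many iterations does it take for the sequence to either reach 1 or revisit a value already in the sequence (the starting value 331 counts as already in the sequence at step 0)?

6

331 = (2,3,7)_12 → 2498
2498 = (1,5,4,2)_12 → 898
898 = (6,2,10)_12 → 11312
11312 = (6,6,6,8)_12 → 7984
7984 = (4,7,5,4)_12 → 3538
3538 = (2,0,6,10)_12 → 11312  — 11312 repeats.
That took 6 steps.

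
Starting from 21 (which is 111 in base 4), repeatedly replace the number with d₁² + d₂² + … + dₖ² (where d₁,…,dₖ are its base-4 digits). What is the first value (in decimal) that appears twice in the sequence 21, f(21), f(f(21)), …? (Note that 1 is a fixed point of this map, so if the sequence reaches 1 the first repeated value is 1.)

1

21 = (1,1,1)_4 → 3
3 = (3)_4 → 9
9 = (2,1)_4 → 5
5 = (1,1)_4 → 2
2 = (2)_4 → 4
4 = (1,0)_4 → 1  — reached the fixed point 1.
1 → 1, so 1 is the first repeated value.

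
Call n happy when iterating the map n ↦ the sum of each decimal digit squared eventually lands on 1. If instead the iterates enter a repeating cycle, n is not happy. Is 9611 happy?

not happy

9611 → 9² + 6² + 1² + 1² = 81 + 36 + 1 + 1 = 119
119 → 1² + 1² + 9² = 1 + 1 + 81 = 83
83 → 8² + 3² = 64 + 9 = 73
73 → 7² + 3² = 49 + 9 = 58
58 → 5² + 8² = 25 + 64 = 89
89 → 8² + 9² = 64 + 81 = 145
145 → 1² + 4² + 5² = 1 + 16 + 25 = 42
42 → 4² + 2² = 16 + 4 = 20
20 → 2² + 0² = 4 + 0 = 4
4 → 4² = 16
16 → 1² + 6² = 1 + 36 = 37
37 → 3² + 7² = 9 + 49 = 58  — 58 already seen; the sequence cycles without reaching 1.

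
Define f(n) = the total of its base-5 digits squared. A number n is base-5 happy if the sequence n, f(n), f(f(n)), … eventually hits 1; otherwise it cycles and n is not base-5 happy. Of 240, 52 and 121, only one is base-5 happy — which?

121

240: 240 → 26 → 2 → 4 → 16 → 10 → 4  — repeats 4 (not base-5 happy)
52: 52 → 8 → 10 → 4 → 16 → 10  — repeats 10 (not base-5 happy)
121: 121 → 33 → 11 → 5 → 1  — reaches 1 (base-5 happy)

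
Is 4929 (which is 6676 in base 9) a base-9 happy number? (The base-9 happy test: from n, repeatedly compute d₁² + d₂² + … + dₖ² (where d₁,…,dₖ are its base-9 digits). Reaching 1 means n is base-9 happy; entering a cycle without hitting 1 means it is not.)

4929 = (6,6,7,6)_9 → 6² + 6² + 7² + 6² = 36 + 36 + 49 + 36 = 157
157 = (1,8,4)_9 → 1² + 8² + 4² = 1 + 64 + 16 = 81
81 = (1,0,0)_9 → 1² + 0² + 0² = 1 + 0 + 0 = 1  — reached 1.

base-9 happy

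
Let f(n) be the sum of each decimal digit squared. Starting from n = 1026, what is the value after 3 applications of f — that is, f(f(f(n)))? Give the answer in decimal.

50

1026 → 1² + 0² + 2² + 6² = 1 + 0 + 4 + 36 = 41
41 → 4² + 1² = 16 + 1 = 17
17 → 1² + 7² = 1 + 49 = 50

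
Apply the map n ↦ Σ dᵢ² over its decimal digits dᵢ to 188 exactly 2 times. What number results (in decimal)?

86

188 → 1² + 8² + 8² = 129
129 → 1² + 2² + 9² = 86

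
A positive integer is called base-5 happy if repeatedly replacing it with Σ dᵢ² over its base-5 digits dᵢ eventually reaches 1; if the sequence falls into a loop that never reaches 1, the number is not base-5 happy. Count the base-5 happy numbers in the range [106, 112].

1

106: 106 → 18 → 18  (repeats 18)
107: 107 → 21 → 17 → 13 → 13  (repeats 13)
108: 108 → 26 → 2 → 4 → 16 → 10 → 4  (repeats 4)
109: 109 → 33 → 11 → 5 → 1  (reaches 1)
110: 110 → 20 → 16 → 10 → 4 → 16  (repeats 16)
111: 111 → 21 → 17 → 13 → 13  (repeats 13)
112: 112 → 24 → 32 → 6 → 2 → 4 → 16 → 10 → 4  (repeats 4)
base-5 happy: 109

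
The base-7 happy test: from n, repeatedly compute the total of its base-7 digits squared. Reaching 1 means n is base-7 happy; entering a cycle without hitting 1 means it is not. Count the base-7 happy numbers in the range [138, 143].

138: 138 → 54 → 26 → 34 → 52 → 10 → 10  (repeats 10)
139: 139 → 65 → 9 → 5 → 25 → 25  (repeats 25)
140: 140 → 40 → 50 → 2 → 4 → 16 → 8 → 2  (repeats 2)
141: 141 → 41 → 61 → 27 → 45 → 45  (repeats 45)
142: 142 → 44 → 40 → 50 → 2 → 4 → 16 → 8 → 2  (repeats 2)
143: 143 → 49 → 1  (reaches 1)
base-7 happy: 143

1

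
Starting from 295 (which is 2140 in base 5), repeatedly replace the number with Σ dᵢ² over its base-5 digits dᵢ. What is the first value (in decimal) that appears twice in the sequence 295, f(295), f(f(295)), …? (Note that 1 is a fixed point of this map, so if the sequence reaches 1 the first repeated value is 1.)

13

295 = (2,1,4,0)_5 → 2² + 1² + 4² + 0² = 21
21 = (4,1)_5 → 4² + 1² = 17
17 = (3,2)_5 → 3² + 2² = 13
13 = (2,3)_5 → 2² + 3² = 13  — 13 already appeared earlier.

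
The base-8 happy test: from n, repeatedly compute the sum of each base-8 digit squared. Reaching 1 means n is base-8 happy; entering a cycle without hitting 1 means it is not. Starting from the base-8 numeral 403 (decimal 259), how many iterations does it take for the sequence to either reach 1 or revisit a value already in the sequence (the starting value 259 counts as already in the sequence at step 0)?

259 = (4,0,3)_8 → 4² + 0² + 3² = 16 + 0 + 9 = 25
25 = (3,1)_8 → 3² + 1² = 9 + 1 = 10
10 = (1,2)_8 → 1² + 2² = 1 + 4 = 5
5 = (5)_8 → 5² = 25  — 25 repeats.
That took 4 steps.

4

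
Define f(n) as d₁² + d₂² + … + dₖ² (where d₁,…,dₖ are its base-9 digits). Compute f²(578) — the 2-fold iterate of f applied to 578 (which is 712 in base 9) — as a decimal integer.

36

578 = (7,1,2)_9 → 54
54 = (6,0)_9 → 36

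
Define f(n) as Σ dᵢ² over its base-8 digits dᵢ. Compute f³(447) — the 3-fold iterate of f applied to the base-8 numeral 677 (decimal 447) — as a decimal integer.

25

447 = (6,7,7)_8 → 6² + 7² + 7² = 36 + 49 + 49 = 134
134 = (2,0,6)_8 → 2² + 0² + 6² = 4 + 0 + 36 = 40
40 = (5,0)_8 → 5² + 0² = 25 + 0 = 25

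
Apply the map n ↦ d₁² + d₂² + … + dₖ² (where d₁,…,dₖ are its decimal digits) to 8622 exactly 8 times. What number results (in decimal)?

42

8622 → 8² + 6² + 2² + 2² = 64 + 36 + 4 + 4 = 108
108 → 1² + 0² + 8² = 1 + 0 + 64 = 65
65 → 6² + 5² = 36 + 25 = 61
61 → 6² + 1² = 36 + 1 = 37
37 → 3² + 7² = 9 + 49 = 58
58 → 5² + 8² = 25 + 64 = 89
89 → 8² + 9² = 64 + 81 = 145
145 → 1² + 4² + 5² = 1 + 16 + 25 = 42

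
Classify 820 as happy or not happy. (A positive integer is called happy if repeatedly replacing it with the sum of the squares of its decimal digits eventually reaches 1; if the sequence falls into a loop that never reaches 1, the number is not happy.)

happy

820 → 8² + 2² + 0² = 64 + 4 + 0 = 68
68 → 6² + 8² = 36 + 64 = 100
100 → 1² + 0² + 0² = 1 + 0 + 0 = 1  — reached 1.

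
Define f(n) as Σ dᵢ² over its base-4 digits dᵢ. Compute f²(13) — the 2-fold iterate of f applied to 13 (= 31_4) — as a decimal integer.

8

13 = (3,1)_4 → 3² + 1² = 9 + 1 = 10
10 = (2,2)_4 → 2² + 2² = 4 + 4 = 8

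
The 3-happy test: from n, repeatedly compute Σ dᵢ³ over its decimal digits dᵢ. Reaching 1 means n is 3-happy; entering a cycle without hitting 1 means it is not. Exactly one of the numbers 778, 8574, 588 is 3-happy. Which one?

778

778: 778 → 1198 → 1243 → 100 → 1  — reaches 1 (3-happy)
8574: 8574 → 1044 → 129 → 738 → 882 → 1032 → 36 → 243 → 99 → 1458 → 702 → 351 → 153 → 153  — repeats 153 (not 3-happy)
588: 588 → 1149 → 795 → 1197 → 1074 → 408 → 576 → 684 → 792 → 1080 → 513 → 153 → 153  — repeats 153 (not 3-happy)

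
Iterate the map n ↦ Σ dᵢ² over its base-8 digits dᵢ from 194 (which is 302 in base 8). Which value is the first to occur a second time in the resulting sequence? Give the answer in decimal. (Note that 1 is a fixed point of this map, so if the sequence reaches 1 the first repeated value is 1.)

194 = (3,0,2)_8 → 3² + 0² + 2² = 13
13 = (1,5)_8 → 1² + 5² = 26
26 = (3,2)_8 → 3² + 2² = 13  — 13 already appeared earlier.

13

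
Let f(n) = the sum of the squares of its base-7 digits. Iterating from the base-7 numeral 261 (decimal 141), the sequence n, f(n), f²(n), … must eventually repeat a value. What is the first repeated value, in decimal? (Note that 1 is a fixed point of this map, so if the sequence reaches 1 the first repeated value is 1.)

45

141 = (2,6,1)_7 → 2² + 6² + 1² = 41
41 = (5,6)_7 → 5² + 6² = 61
61 = (1,1,5)_7 → 1² + 1² + 5² = 27
27 = (3,6)_7 → 3² + 6² = 45
45 = (6,3)_7 → 6² + 3² = 45  — 45 already appeared earlier.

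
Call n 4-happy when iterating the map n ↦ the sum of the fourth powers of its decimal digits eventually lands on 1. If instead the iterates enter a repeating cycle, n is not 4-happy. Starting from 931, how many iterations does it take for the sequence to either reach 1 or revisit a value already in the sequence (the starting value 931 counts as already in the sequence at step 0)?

931 → 9⁴ + 3⁴ + 1⁴ = 6561 + 81 + 1 = 6643
6643 → 6⁴ + 6⁴ + 4⁴ + 3⁴ = 1296 + 1296 + 256 + 81 = 2929
2929 → 2⁴ + 9⁴ + 2⁴ + 9⁴ = 16 + 6561 + 16 + 6561 = 13154
13154 → 1⁴ + 3⁴ + 1⁴ + 5⁴ + 4⁴ = 1 + 81 + 1 + 625 + 256 = 964
964 → 9⁴ + 6⁴ + 4⁴ = 6561 + 1296 + 256 = 8113
8113 → 8⁴ + 1⁴ + 1⁴ + 3⁴ = 4096 + 1 + 1 + 81 = 4179
4179 → 4⁴ + 1⁴ + 7⁴ + 9⁴ = 256 + 1 + 2401 + 6561 = 9219
9219 → 9⁴ + 2⁴ + 1⁴ + 9⁴ = 6561 + 16 + 1 + 6561 = 13139
13139 → 1⁴ + 3⁴ + 1⁴ + 3⁴ + 9⁴ = 1 + 81 + 1 + 81 + 6561 = 6725
6725 → 6⁴ + 7⁴ + 2⁴ + 5⁴ = 1296 + 2401 + 16 + 625 = 4338
4338 → 4⁴ + 3⁴ + 3⁴ + 8⁴ = 256 + 81 + 81 + 4096 = 4514
4514 → 4⁴ + 5⁴ + 1⁴ + 4⁴ = 256 + 625 + 1 + 256 = 1138
1138 → 1⁴ + 1⁴ + 3⁴ + 8⁴ = 1 + 1 + 81 + 4096 = 4179  — 4179 repeats.
That took 13 steps.

13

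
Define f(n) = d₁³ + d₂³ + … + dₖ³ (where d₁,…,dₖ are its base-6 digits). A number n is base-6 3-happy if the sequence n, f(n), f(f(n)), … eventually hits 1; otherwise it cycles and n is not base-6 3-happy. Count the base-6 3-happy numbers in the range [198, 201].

2

198: 198 → 152 → 73 → 9 → 28 → 128 → 62 → 73  (repeats 73)
199: 199 → 153 → 92 → 43 → 3 → 27 → 91 → 36 → 1  (reaches 1)
200: 200 → 160 → 136 → 155 → 190 → 190  (repeats 190)
201: 201 → 179 → 314 → 81 → 36 → 1  (reaches 1)
base-6 3-happy: 199, 201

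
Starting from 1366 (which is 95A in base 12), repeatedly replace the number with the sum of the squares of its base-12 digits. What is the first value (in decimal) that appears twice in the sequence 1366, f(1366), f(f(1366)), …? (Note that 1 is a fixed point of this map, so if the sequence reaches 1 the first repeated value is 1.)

25

1366 = (9,5,10)_12 → 9² + 5² + 10² = 206
206 = (1,5,2)_12 → 1² + 5² + 2² = 30
30 = (2,6)_12 → 2² + 6² = 40
40 = (3,4)_12 → 3² + 4² = 25
25 = (2,1)_12 → 2² + 1² = 5
5 = (5)_12 → 5² = 25  — 25 already appeared earlier.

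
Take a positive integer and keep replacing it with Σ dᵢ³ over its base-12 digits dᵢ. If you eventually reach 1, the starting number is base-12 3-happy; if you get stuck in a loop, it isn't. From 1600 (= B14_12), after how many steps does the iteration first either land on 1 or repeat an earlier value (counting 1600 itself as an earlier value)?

13

1600 = (11,1,4)_12 → 11³ + 1³ + 4³ = 1331 + 1 + 64 = 1396
1396 = (9,8,4)_12 → 9³ + 8³ + 4³ = 729 + 512 + 64 = 1305
1305 = (9,0,9)_12 → 9³ + 0³ + 9³ = 729 + 0 + 729 = 1458
1458 = (10,1,6)_12 → 10³ + 1³ + 6³ = 1000 + 1 + 216 = 1217
1217 = (8,5,5)_12 → 8³ + 5³ + 5³ = 512 + 125 + 125 = 762
762 = (5,3,6)_12 → 5³ + 3³ + 6³ = 125 + 27 + 216 = 368
368 = (2,6,8)_12 → 2³ + 6³ + 8³ = 8 + 216 + 512 = 736
736 = (5,1,4)_12 → 5³ + 1³ + 4³ = 125 + 1 + 64 = 190
190 = (1,3,10)_12 → 1³ + 3³ + 10³ = 1 + 27 + 1000 = 1028
1028 = (7,1,8)_12 → 7³ + 1³ + 8³ = 343 + 1 + 512 = 856
856 = (5,11,4)_12 → 5³ + 11³ + 4³ = 125 + 1331 + 64 = 1520
1520 = (10,6,8)_12 → 10³ + 6³ + 8³ = 1000 + 216 + 512 = 1728
1728 = (1,0,0,0)_12 → 1³ + 0³ + 0³ + 0³ = 1 + 0 + 0 + 0 = 1  — reached 1.
That took 13 steps.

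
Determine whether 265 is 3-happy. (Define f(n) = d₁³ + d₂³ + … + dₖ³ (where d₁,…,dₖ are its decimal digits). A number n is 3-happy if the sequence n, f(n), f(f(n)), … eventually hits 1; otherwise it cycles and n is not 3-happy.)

265 → 2³ + 6³ + 5³ = 349
349 → 3³ + 4³ + 9³ = 820
820 → 8³ + 2³ + 0³ = 520
520 → 5³ + 2³ + 0³ = 133
133 → 1³ + 3³ + 3³ = 55
55 → 5³ + 5³ = 250
250 → 2³ + 5³ + 0³ = 133  — 133 already seen; the sequence cycles without reaching 1.

not 3-happy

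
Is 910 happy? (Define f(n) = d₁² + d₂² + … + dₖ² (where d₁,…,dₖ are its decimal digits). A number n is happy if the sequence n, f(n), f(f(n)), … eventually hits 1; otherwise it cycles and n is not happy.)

happy

910 → 9² + 1² + 0² = 82
82 → 8² + 2² = 68
68 → 6² + 8² = 100
100 → 1² + 0² + 0² = 1  — reached 1.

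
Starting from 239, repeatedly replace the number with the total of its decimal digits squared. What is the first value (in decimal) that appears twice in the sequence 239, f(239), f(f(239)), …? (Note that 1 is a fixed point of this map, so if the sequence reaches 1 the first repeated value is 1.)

1

239 → 94
94 → 97
97 → 130
130 → 10
10 → 1  — reached the fixed point 1.
1 → 1, so 1 is the first repeated value.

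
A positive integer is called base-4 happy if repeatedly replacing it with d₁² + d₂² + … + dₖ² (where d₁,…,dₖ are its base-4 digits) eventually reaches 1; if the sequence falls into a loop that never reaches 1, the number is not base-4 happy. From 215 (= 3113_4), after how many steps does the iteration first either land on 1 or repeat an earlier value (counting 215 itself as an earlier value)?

215 = (3,1,1,3)_4 → 20
20 = (1,1,0)_4 → 2
2 = (2)_4 → 4
4 = (1,0)_4 → 1  — reached 1.
That took 4 steps.

4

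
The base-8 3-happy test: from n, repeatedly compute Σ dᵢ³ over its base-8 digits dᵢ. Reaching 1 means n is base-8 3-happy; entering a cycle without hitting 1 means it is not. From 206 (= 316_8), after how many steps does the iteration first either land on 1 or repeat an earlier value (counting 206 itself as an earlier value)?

3

206 = (3,1,6)_8 → 3³ + 1³ + 6³ = 27 + 1 + 216 = 244
244 = (3,6,4)_8 → 3³ + 6³ + 4³ = 27 + 216 + 64 = 307
307 = (4,6,3)_8 → 4³ + 6³ + 3³ = 64 + 216 + 27 = 307  — 307 repeats.
That took 3 steps.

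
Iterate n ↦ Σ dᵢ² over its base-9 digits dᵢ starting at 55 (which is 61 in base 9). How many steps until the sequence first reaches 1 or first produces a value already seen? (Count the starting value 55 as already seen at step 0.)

55 = (6,1)_9 → 6² + 1² = 36 + 1 = 37
37 = (4,1)_9 → 4² + 1² = 16 + 1 = 17
17 = (1,8)_9 → 1² + 8² = 1 + 64 = 65
65 = (7,2)_9 → 7² + 2² = 49 + 4 = 53
53 = (5,8)_9 → 5² + 8² = 25 + 64 = 89
89 = (1,0,8)_9 → 1² + 0² + 8² = 1 + 0 + 64 = 65  — 65 repeats.
That took 6 steps.

6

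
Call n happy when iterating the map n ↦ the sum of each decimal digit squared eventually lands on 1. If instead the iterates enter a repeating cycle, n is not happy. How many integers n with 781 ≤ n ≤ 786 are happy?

781: 781 → 114 → 18 → 65 → 61 → 37 → 58 → 89 → 145 → 42 → 20 → 4 → 16 → 37  (repeats 37)
782: 782 → 117 → 51 → 26 → 40 → 16 → 37 → 58 → 89 → 145 → 42 → 20 → 4 → 16  (repeats 16)
783: 783 → 122 → 9 → 81 → 65 → 61 → 37 → 58 → 89 → 145 → 42 → 20 → 4 → 16 → 37  (repeats 37)
784: 784 → 129 → 86 → 100 → 1  (reaches 1)
785: 785 → 138 → 74 → 65 → 61 → 37 → 58 → 89 → 145 → 42 → 20 → 4 → 16 → 37  (repeats 37)
786: 786 → 149 → 98 → 145 → 42 → 20 → 4 → 16 → 37 → 58 → 89 → 145  (repeats 145)
happy: 784

1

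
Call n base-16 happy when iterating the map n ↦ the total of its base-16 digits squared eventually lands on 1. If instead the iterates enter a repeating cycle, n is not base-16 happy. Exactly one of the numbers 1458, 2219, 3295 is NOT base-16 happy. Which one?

1458: 1458 → 150 → 117 → 74 → 116 → 65 → 17 → 2 → 4 → 16 → 1  — reaches 1 (base-16 happy)
2219: 2219 → 285 → 171 → 221 → 338 → 30 → 197 → 169 → 181 → 146 → 85 → 50 → 13 → 169  — repeats 169 (not base-16 happy)
3295: 3295 → 538 → 105 → 117 → 74 → 116 → 65 → 17 → 2 → 4 → 16 → 1  — reaches 1 (base-16 happy)

2219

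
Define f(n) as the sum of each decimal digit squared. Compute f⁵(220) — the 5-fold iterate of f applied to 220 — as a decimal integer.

85

220 → 2² + 2² + 0² = 8
8 → 8² = 64
64 → 6² + 4² = 52
52 → 5² + 2² = 29
29 → 2² + 9² = 85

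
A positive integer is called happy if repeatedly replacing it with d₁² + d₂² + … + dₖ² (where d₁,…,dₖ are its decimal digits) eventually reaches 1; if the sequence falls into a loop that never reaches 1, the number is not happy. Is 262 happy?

262 → 2² + 6² + 2² = 44
44 → 4² + 4² = 32
32 → 3² + 2² = 13
13 → 1² + 3² = 10
10 → 1² + 0² = 1  — reached 1.

happy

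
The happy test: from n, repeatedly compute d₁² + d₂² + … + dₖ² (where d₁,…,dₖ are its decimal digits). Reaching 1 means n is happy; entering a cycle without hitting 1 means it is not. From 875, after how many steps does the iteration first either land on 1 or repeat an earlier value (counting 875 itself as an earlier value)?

13

875 → 138
138 → 74
74 → 65
65 → 61
61 → 37
37 → 58
58 → 89
89 → 145
145 → 42
42 → 20
20 → 4
4 → 16
16 → 37  — 37 repeats.
That took 13 steps.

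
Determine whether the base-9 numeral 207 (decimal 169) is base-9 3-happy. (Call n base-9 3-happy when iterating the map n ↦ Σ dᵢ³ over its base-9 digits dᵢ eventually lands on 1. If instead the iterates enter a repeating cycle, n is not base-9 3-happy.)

169 = (2,0,7)_9 → 2³ + 0³ + 7³ = 351
351 = (4,3,0)_9 → 4³ + 3³ + 0³ = 91
91 = (1,1,1)_9 → 1³ + 1³ + 1³ = 3
3 = (3)_9 → 3³ = 27
27 = (3,0)_9 → 3³ + 0³ = 27  — 27 already seen; the sequence cycles without reaching 1.

not base-9 3-happy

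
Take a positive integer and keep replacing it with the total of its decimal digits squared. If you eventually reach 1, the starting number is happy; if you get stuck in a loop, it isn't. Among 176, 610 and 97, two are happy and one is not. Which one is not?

610

176: 176 → 86 → 100 → 1  — reaches 1 (happy)
610: 610 → 37 → 58 → 89 → 145 → 42 → 20 → 4 → 16 → 37  — repeats 37 (not happy)
97: 97 → 130 → 10 → 1  — reaches 1 (happy)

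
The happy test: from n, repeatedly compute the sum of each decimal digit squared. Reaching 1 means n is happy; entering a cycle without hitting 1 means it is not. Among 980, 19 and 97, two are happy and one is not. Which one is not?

980: 980 → 145 → 42 → 20 → 4 → 16 → 37 → 58 → 89 → 145  — repeats 145 (not happy)
19: 19 → 82 → 68 → 100 → 1  — reaches 1 (happy)
97: 97 → 130 → 10 → 1  — reaches 1 (happy)

980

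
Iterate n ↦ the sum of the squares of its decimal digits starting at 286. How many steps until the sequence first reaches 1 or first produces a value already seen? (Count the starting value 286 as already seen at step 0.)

15

286 → 104
104 → 17
17 → 50
50 → 25
25 → 29
29 → 85
85 → 89
89 → 145
145 → 42
42 → 20
20 → 4
4 → 16
16 → 37
37 → 58
58 → 89  — 89 repeats.
That took 15 steps.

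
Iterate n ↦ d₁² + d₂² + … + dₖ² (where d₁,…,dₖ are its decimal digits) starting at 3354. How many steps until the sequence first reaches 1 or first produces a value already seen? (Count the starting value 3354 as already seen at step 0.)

3354 → 3² + 3² + 5² + 4² = 9 + 9 + 25 + 16 = 59
59 → 5² + 9² = 25 + 81 = 106
106 → 1² + 0² + 6² = 1 + 0 + 36 = 37
37 → 3² + 7² = 9 + 49 = 58
58 → 5² + 8² = 25 + 64 = 89
89 → 8² + 9² = 64 + 81 = 145
145 → 1² + 4² + 5² = 1 + 16 + 25 = 42
42 → 4² + 2² = 16 + 4 = 20
20 → 2² + 0² = 4 + 0 = 4
4 → 4² = 16
16 → 1² + 6² = 1 + 36 = 37  — 37 repeats.
That took 11 steps.

11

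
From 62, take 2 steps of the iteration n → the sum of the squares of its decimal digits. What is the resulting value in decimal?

62 → 40
40 → 16

16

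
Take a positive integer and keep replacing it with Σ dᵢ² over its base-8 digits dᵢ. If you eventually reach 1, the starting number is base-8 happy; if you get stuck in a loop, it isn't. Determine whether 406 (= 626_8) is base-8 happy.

406 = (6,2,6)_8 → 6² + 2² + 6² = 76
76 = (1,1,4)_8 → 1² + 1² + 4² = 18
18 = (2,2)_8 → 2² + 2² = 8
8 = (1,0)_8 → 1² + 0² = 1  — reached 1.

base-8 happy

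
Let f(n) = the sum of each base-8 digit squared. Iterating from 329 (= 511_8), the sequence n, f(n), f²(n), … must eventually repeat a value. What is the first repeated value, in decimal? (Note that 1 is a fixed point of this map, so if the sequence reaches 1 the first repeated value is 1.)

329 = (5,1,1)_8 → 5² + 1² + 1² = 25 + 1 + 1 = 27
27 = (3,3)_8 → 3² + 3² = 9 + 9 = 18
18 = (2,2)_8 → 2² + 2² = 4 + 4 = 8
8 = (1,0)_8 → 1² + 0² = 1 + 0 = 1  — reached the fixed point 1.
1 → 1, so 1 is the first repeated value.

1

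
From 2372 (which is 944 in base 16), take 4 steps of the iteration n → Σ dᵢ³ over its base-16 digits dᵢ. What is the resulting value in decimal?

371

2372 = (9,4,4)_16 → 9³ + 4³ + 4³ = 857
857 = (3,5,9)_16 → 3³ + 5³ + 9³ = 881
881 = (3,7,1)_16 → 3³ + 7³ + 1³ = 371
371 = (1,7,3)_16 → 1³ + 7³ + 3³ = 371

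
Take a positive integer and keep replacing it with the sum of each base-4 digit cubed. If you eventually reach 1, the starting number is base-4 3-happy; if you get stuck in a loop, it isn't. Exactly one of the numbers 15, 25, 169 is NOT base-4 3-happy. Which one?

15: 15 → 54 → 36 → 9 → 9  — repeats 9 (not base-4 3-happy)
25: 25 → 10 → 16 → 1  — reaches 1 (base-4 3-happy)
169: 169 → 25 → 10 → 16 → 1  — reaches 1 (base-4 3-happy)

15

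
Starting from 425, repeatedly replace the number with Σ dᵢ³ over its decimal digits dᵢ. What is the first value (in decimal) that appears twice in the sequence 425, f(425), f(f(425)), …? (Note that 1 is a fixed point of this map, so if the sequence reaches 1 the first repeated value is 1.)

425 → 4³ + 2³ + 5³ = 197
197 → 1³ + 9³ + 7³ = 1073
1073 → 1³ + 0³ + 7³ + 3³ = 371
371 → 3³ + 7³ + 1³ = 371  — 371 already appeared earlier.

371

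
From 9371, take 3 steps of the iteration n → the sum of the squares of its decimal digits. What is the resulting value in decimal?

50

9371 → 9² + 3² + 7² + 1² = 140
140 → 1² + 4² + 0² = 17
17 → 1² + 7² = 50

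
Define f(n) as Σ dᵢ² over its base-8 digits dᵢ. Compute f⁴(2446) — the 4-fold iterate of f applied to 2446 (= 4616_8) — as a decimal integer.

5

2446 = (4,6,1,6)_8 → 4² + 6² + 1² + 6² = 89
89 = (1,3,1)_8 → 1² + 3² + 1² = 11
11 = (1,3)_8 → 1² + 3² = 10
10 = (1,2)_8 → 1² + 2² = 5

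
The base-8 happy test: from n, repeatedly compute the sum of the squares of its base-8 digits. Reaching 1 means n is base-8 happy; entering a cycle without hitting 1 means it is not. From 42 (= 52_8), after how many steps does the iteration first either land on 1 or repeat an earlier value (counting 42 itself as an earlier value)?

42 = (5,2)_8 → 5² + 2² = 25 + 4 = 29
29 = (3,5)_8 → 3² + 5² = 9 + 25 = 34
34 = (4,2)_8 → 4² + 2² = 16 + 4 = 20
20 = (2,4)_8 → 2² + 4² = 4 + 16 = 20  — 20 repeats.
That took 4 steps.

4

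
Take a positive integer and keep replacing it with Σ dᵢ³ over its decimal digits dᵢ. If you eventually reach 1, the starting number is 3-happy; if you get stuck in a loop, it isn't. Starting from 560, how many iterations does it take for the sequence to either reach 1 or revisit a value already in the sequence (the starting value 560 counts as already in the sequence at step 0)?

560 → 5³ + 6³ + 0³ = 125 + 216 + 0 = 341
341 → 3³ + 4³ + 1³ = 27 + 64 + 1 = 92
92 → 9³ + 2³ = 729 + 8 = 737
737 → 7³ + 3³ + 7³ = 343 + 27 + 343 = 713
713 → 7³ + 1³ + 3³ = 343 + 1 + 27 = 371
371 → 3³ + 7³ + 1³ = 27 + 343 + 1 = 371  — 371 repeats.
That took 6 steps.

6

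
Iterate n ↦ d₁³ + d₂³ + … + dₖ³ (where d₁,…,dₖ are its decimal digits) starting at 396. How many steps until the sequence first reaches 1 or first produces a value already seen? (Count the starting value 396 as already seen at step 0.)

396 → 3³ + 9³ + 6³ = 972
972 → 9³ + 7³ + 2³ = 1080
1080 → 1³ + 0³ + 8³ + 0³ = 513
513 → 5³ + 1³ + 3³ = 153
153 → 1³ + 5³ + 3³ = 153  — 153 repeats.
That took 5 steps.

5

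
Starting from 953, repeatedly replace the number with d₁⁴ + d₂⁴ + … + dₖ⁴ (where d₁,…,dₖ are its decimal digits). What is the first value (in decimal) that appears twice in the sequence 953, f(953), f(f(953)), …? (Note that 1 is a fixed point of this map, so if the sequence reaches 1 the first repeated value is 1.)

953 → 9⁴ + 5⁴ + 3⁴ = 6561 + 625 + 81 = 7267
7267 → 7⁴ + 2⁴ + 6⁴ + 7⁴ = 2401 + 16 + 1296 + 2401 = 6114
6114 → 6⁴ + 1⁴ + 1⁴ + 4⁴ = 1296 + 1 + 1 + 256 = 1554
1554 → 1⁴ + 5⁴ + 5⁴ + 4⁴ = 1 + 625 + 625 + 256 = 1507
1507 → 1⁴ + 5⁴ + 0⁴ + 7⁴ = 1 + 625 + 0 + 2401 = 3027
3027 → 3⁴ + 0⁴ + 2⁴ + 7⁴ = 81 + 0 + 16 + 2401 = 2498
2498 → 2⁴ + 4⁴ + 9⁴ + 8⁴ = 16 + 256 + 6561 + 4096 = 10929
10929 → 1⁴ + 0⁴ + 9⁴ + 2⁴ + 9⁴ = 1 + 0 + 6561 + 16 + 6561 = 13139
13139 → 1⁴ + 3⁴ + 1⁴ + 3⁴ + 9⁴ = 1 + 81 + 1 + 81 + 6561 = 6725
6725 → 6⁴ + 7⁴ + 2⁴ + 5⁴ = 1296 + 2401 + 16 + 625 = 4338
4338 → 4⁴ + 3⁴ + 3⁴ + 8⁴ = 256 + 81 + 81 + 4096 = 4514
4514 → 4⁴ + 5⁴ + 1⁴ + 4⁴ = 256 + 625 + 1 + 256 = 1138
1138 → 1⁴ + 1⁴ + 3⁴ + 8⁴ = 1 + 1 + 81 + 4096 = 4179
4179 → 4⁴ + 1⁴ + 7⁴ + 9⁴ = 256 + 1 + 2401 + 6561 = 9219
9219 → 9⁴ + 2⁴ + 1⁴ + 9⁴ = 6561 + 16 + 1 + 6561 = 13139  — 13139 already appeared earlier.

13139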